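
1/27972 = 1/27972=0.00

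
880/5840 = 11/73 = 0.15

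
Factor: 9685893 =3^1*7^1*461233^1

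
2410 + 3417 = 5827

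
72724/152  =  18181/38 = 478.45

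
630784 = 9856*64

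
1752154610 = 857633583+894521027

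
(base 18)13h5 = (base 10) 7115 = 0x1BCB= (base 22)ef9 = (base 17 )17A9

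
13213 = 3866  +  9347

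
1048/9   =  116 + 4/9 = 116.44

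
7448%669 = 89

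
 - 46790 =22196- 68986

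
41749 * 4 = 166996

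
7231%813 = 727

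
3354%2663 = 691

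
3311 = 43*77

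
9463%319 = 212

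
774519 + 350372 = 1124891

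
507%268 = 239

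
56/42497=8/6071=0.00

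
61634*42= 2588628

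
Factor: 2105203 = 2105203^1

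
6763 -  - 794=7557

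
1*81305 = 81305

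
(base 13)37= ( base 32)1E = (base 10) 46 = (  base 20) 26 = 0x2e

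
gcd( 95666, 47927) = 1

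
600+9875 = 10475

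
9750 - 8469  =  1281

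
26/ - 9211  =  -26/9211=- 0.00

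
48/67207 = 48/67207 = 0.00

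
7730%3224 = 1282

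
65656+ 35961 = 101617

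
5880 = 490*12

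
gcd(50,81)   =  1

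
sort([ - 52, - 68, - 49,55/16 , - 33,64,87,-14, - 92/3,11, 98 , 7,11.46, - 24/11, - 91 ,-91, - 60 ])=[ - 91,  -  91 , - 68, - 60, -52, - 49, - 33, - 92/3, -14, - 24/11, 55/16,  7, 11, 11.46,  64, 87, 98 ]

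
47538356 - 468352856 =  - 420814500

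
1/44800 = 1/44800 = 0.00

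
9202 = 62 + 9140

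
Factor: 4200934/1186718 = 13^(-2)*31^1 * 3511^( - 1)*67757^1  =  2100467/593359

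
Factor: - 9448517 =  - 13^1*726809^1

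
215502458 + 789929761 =1005432219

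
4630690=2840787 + 1789903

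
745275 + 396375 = 1141650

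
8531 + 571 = 9102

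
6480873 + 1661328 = 8142201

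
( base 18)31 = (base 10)55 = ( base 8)67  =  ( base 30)1p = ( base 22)2B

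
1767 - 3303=  -  1536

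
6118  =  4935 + 1183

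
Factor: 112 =2^4* 7^1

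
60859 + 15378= 76237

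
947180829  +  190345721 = 1137526550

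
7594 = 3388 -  -4206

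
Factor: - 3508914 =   -  2^1 * 3^1*89^1*6571^1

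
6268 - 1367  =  4901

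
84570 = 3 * 28190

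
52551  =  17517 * 3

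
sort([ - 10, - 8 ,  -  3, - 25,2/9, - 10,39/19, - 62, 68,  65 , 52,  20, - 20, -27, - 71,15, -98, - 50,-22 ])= [-98, - 71,-62, -50, - 27,  -  25,  -  22, - 20, - 10,  -  10, - 8, - 3,2/9,39/19 , 15 , 20,52, 65,68]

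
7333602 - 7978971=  - 645369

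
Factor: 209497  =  209497^1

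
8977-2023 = 6954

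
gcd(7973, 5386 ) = 1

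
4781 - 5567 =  - 786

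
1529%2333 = 1529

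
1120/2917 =1120/2917 = 0.38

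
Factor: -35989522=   -2^1 * 29^1*97^1*6397^1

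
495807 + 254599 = 750406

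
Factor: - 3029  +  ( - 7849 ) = - 2^1*3^1*7^2*37^1 =-10878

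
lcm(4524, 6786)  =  13572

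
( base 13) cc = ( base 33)53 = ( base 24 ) 70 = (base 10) 168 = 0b10101000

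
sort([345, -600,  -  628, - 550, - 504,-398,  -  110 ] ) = [-628, - 600, -550, - 504 ,-398,  -  110, 345] 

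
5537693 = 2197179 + 3340514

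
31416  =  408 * 77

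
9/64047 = 3/21349 = 0.00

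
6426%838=560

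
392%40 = 32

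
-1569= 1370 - 2939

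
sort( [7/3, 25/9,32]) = [7/3, 25/9, 32]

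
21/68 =21/68 = 0.31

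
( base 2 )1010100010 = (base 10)674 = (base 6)3042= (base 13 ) 3cb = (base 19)1g9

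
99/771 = 33/257 = 0.13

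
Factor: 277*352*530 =51677120 = 2^6  *  5^1*11^1*53^1*277^1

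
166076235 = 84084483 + 81991752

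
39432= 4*9858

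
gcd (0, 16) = 16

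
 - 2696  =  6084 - 8780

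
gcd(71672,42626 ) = 2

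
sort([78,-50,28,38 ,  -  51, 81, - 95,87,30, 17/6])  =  [ - 95,-51, - 50, 17/6, 28, 30,38, 78, 81,87]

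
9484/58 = 163 + 15/29 = 163.52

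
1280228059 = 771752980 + 508475079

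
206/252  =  103/126  =  0.82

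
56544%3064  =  1392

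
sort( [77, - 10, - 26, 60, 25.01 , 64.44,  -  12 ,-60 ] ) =[ - 60, - 26, - 12, - 10, 25.01,60  ,  64.44, 77 ]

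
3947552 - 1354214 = 2593338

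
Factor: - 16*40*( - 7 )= 2^7*5^1 *7^1 = 4480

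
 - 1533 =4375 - 5908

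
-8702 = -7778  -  924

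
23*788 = 18124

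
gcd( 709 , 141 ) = 1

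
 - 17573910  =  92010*( - 191 ) 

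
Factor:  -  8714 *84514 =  - 2^2*4357^1*42257^1 =- 736454996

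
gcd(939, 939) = 939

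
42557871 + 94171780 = 136729651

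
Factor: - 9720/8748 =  - 10/9 = -2^1*3^( - 2 )*5^1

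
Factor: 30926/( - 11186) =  - 17^(  -  1)*47^1= - 47/17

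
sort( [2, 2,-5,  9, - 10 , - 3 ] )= [ -10 , - 5, - 3,2 , 2, 9 ] 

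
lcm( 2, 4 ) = 4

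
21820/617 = 35 + 225/617  =  35.36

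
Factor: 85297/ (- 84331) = - 13^ ( - 2)*499^( -1)*85297^1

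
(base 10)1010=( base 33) uk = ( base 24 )1I2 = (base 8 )1762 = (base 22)21K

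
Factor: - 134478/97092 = -241/174 = -2^ ( - 1)*3^ (  -  1 )*29^( - 1) * 241^1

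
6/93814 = 3/46907  =  0.00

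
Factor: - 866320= - 2^4 * 5^1*7^2*13^1*17^1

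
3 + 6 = 9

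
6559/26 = 6559/26=252.27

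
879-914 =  - 35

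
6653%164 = 93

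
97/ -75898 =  - 97/75898 =- 0.00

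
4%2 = 0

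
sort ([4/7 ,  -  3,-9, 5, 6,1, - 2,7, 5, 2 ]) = [ - 9 ,-3, - 2, 4/7,1,  2,5, 5,6,7] 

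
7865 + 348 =8213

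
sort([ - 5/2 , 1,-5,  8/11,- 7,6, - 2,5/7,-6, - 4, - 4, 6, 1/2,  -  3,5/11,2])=[ - 7, - 6, - 5, - 4, - 4 ,-3, - 5/2, - 2,5/11,1/2,5/7,8/11, 1,2, 6,6]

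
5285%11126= 5285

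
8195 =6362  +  1833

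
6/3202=3/1601 = 0.00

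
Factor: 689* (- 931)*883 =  - 566408297 = - 7^2 *13^1*19^1*53^1*883^1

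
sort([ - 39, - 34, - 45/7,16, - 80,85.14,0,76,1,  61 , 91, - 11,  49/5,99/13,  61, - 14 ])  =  [ - 80, -39, - 34,-14,  -  11,-45/7,0, 1,99/13,49/5,16,61, 61,76, 85.14,91 ] 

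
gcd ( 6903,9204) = 2301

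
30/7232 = 15/3616 = 0.00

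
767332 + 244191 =1011523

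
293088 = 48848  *6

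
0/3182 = 0=0.00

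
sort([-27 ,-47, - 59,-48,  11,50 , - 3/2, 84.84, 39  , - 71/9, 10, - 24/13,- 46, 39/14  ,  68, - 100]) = [-100,-59, - 48 , - 47, - 46, - 27,  -  71/9 , - 24/13 ,- 3/2, 39/14,  10,11,39,50,  68, 84.84]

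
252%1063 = 252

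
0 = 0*72755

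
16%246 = 16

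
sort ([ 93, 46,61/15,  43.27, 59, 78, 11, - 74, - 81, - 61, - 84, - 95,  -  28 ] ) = [ - 95, -84, - 81,-74, - 61, - 28,61/15,11,43.27,46, 59,78,93]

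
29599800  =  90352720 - 60752920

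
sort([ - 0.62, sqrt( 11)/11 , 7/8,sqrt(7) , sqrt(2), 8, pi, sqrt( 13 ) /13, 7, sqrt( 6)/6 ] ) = [ - 0.62,sqrt(13)/13 , sqrt (11)/11,sqrt( 6) /6 , 7/8,  sqrt( 2 ), sqrt( 7 ),  pi, 7, 8] 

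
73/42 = 1+31/42 = 1.74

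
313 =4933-4620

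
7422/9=2474/3  =  824.67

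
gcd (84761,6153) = 1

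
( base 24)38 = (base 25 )35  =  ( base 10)80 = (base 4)1100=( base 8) 120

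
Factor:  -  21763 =-7^1 *3109^1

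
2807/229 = 12 + 59/229= 12.26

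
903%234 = 201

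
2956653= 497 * 5949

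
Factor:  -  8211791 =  - 7^1 * 173^1*6781^1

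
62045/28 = 2215+25/28 =2215.89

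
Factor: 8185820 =2^2*5^1*409291^1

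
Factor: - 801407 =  - 801407^1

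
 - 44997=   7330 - 52327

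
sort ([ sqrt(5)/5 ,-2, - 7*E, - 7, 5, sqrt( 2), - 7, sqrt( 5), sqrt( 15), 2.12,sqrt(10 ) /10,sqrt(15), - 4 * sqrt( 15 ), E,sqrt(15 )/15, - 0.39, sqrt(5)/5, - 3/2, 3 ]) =[- 7 * E, - 4 * sqrt( 15 ), - 7, - 7,-2, -3/2, - 0.39, sqrt( 15)/15,  sqrt( 10)/10,sqrt( 5)/5,  sqrt( 5) /5,sqrt ( 2), 2.12, sqrt(5 ), E, 3,  sqrt( 15), sqrt( 15 ),5 ]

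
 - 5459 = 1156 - 6615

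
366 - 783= - 417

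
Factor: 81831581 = 13^1*151^1*41687^1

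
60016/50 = 1200  +  8/25  =  1200.32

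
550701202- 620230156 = -69528954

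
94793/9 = 10532+5/9 = 10532.56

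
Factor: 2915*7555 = 5^2*11^1*53^1*1511^1 = 22022825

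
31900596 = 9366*3406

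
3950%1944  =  62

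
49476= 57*868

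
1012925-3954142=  - 2941217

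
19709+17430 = 37139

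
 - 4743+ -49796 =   -  54539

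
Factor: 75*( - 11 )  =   - 825  =  - 3^1*5^2*11^1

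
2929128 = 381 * 7688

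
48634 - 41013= 7621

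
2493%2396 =97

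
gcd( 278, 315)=1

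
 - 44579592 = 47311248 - 91890840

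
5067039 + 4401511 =9468550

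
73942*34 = 2514028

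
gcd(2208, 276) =276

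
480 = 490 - 10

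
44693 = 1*44693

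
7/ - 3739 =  - 1 + 3732/3739 =- 0.00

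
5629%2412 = 805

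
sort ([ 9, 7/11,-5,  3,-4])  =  [ - 5, - 4,7/11,3,9]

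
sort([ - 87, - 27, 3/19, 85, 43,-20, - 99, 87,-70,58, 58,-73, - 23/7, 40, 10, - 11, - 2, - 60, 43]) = [  -  99, - 87, - 73, - 70, - 60,-27, -20,-11, - 23/7,  -  2, 3/19, 10, 40,43 , 43,  58, 58,85,87]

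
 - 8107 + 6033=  - 2074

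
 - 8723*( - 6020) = 52512460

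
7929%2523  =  360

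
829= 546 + 283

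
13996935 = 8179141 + 5817794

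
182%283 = 182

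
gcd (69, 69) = 69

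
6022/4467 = 1 + 1555/4467 = 1.35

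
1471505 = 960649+510856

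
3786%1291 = 1204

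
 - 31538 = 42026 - 73564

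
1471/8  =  183  +  7/8 =183.88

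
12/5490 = 2/915=0.00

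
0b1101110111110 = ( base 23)d9i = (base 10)7102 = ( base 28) 91i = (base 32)6tu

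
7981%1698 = 1189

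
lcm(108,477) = 5724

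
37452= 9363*4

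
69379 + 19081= 88460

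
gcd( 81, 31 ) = 1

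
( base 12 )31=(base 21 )1G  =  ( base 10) 37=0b100101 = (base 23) 1e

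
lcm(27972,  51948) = 363636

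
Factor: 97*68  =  6596 = 2^2*17^1*97^1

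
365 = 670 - 305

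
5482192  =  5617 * 976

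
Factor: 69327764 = 2^2*11^1*1575631^1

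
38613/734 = 38613/734 = 52.61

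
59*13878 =818802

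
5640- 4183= 1457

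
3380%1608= 164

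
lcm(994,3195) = 44730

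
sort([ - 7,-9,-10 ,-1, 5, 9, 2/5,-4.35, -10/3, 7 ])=[ - 10, -9,-7,-4.35,-10/3,-1,2/5, 5, 7,  9]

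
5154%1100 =754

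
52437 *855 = 44833635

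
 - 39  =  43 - 82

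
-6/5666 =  - 1  +  2830/2833 = -0.00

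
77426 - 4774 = 72652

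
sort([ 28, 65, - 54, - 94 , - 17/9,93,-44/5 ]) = [- 94, - 54, - 44/5 ,-17/9, 28, 65 , 93 ] 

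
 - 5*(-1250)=6250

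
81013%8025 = 763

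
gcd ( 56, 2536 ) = 8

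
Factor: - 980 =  - 2^2*5^1*7^2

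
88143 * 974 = 85851282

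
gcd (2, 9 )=1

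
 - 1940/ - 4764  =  485/1191 = 0.41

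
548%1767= 548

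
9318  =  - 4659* ( - 2)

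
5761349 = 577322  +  5184027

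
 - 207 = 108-315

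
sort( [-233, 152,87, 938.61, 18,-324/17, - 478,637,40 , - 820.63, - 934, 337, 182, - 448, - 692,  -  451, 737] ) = [  -  934,  -  820.63, - 692 , - 478,-451,  -  448 , - 233, - 324/17,  18, 40, 87 , 152, 182, 337,  637,737,938.61] 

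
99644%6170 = 924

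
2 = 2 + 0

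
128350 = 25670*5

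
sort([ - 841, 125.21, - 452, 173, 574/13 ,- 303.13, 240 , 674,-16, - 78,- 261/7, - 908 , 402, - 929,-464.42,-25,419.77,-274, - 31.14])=[  -  929,- 908,-841,-464.42, - 452, - 303.13 ,-274, - 78, - 261/7,-31.14 ,- 25, - 16,574/13,125.21, 173,240, 402,  419.77,674]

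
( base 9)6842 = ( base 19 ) e06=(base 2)1001111000100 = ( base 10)5060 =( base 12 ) 2b18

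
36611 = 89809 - 53198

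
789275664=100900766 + 688374898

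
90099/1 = 90099 =90099.00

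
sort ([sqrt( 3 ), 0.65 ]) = [0.65, sqrt( 3)]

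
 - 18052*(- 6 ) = 108312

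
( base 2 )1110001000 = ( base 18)2e4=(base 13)547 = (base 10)904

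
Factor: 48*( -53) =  - 2544 = - 2^4*3^1*53^1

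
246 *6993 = 1720278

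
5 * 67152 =335760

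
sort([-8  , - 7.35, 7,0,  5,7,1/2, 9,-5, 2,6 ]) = [ - 8, - 7.35,- 5,0,1/2,2, 5 , 6, 7,7,9]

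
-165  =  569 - 734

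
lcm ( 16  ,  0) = 0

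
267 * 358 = 95586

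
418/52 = 209/26 =8.04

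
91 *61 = 5551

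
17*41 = 697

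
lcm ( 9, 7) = 63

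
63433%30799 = 1835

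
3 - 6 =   -  3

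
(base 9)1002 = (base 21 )1DH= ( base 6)3215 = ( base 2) 1011011011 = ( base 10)731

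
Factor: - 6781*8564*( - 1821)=2^2*3^1 * 607^1*2141^1*6781^1   =  105749993364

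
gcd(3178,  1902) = 2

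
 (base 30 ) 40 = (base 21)5F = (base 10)120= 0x78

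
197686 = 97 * 2038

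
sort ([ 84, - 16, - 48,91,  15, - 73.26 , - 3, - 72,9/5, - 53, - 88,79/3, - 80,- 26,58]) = [ - 88, - 80, - 73.26,-72, - 53, - 48,-26, - 16, - 3, 9/5, 15, 79/3, 58,84,91]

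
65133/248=262+157/248  =  262.63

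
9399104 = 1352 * 6952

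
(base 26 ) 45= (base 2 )1101101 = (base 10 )109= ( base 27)41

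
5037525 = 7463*675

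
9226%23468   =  9226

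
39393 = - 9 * ( - 4377 )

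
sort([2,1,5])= [ 1, 2,5 ]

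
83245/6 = 13874 + 1/6= 13874.17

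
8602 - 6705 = 1897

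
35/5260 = 7/1052 = 0.01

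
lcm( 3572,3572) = 3572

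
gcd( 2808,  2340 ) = 468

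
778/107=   778/107 =7.27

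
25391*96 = 2437536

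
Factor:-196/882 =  - 2^1*3^ ( - 2) = -2/9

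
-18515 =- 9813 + -8702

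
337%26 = 25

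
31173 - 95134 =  - 63961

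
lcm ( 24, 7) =168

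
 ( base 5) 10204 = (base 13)403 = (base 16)2A7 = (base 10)679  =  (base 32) l7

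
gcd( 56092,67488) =148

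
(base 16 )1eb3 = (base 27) al2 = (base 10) 7859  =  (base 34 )6r5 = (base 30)8LT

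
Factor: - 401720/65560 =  - 913/149 = - 11^1*83^1*149^( - 1)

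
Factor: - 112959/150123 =  -  3^1*7^1*11^1*307^( - 1) = -231/307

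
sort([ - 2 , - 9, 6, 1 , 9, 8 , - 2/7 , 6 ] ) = [ - 9,- 2 , - 2/7, 1,6, 6,  8, 9 ]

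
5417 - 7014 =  - 1597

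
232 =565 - 333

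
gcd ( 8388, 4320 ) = 36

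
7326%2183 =777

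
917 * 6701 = 6144817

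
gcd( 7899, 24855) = 3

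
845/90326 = 845/90326 = 0.01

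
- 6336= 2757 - 9093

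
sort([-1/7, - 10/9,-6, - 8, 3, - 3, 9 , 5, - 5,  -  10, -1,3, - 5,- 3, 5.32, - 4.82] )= [ - 10, - 8,-6, - 5, - 5, - 4.82, - 3,- 3, - 10/9, - 1, - 1/7, 3, 3, 5,5.32,9 ]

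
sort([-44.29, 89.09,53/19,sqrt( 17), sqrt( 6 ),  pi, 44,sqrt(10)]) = [ - 44.29,  sqrt( 6 ), 53/19, pi, sqrt(10), sqrt(17) , 44, 89.09 ] 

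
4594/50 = 91 + 22/25 =91.88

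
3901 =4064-163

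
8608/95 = 90 + 58/95 =90.61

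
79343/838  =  79343/838= 94.68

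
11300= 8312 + 2988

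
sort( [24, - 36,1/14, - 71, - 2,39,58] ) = [-71, - 36, - 2,1/14,  24,39,58 ]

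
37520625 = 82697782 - 45177157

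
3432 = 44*78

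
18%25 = 18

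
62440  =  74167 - 11727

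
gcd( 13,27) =1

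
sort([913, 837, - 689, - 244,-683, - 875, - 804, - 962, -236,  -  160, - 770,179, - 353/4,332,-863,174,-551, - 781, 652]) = [ - 962, - 875,-863,-804, - 781, - 770, - 689, - 683, -551, - 244, - 236,  -  160, - 353/4, 174,179,332,652,  837,913 ] 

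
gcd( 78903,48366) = 9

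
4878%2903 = 1975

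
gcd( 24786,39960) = 54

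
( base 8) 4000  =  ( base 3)2210212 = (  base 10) 2048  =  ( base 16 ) 800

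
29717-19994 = 9723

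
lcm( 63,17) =1071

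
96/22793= 96/22793 = 0.00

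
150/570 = 5/19 = 0.26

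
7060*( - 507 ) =-3579420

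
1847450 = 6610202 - 4762752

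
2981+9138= 12119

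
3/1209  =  1/403=0.00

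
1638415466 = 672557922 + 965857544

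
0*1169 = 0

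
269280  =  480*561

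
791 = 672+119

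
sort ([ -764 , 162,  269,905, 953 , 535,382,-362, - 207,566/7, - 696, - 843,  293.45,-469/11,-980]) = [ - 980, - 843, - 764, - 696, - 362, - 207 , - 469/11, 566/7,162,269,293.45,382,535,905,953] 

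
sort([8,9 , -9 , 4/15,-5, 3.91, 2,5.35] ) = [-9,-5,4/15,  2, 3.91,5.35, 8, 9]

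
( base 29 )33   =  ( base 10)90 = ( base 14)66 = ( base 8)132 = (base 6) 230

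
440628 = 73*6036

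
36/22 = 1  +  7/11=1.64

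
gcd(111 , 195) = 3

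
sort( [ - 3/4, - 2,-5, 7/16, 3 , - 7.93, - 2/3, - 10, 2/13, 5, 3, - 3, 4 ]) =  [ - 10, - 7.93, - 5, - 3, - 2, - 3/4, - 2/3 , 2/13, 7/16, 3, 3, 4, 5] 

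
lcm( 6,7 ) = 42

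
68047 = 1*68047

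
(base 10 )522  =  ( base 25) km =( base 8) 1012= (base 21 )13I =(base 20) 162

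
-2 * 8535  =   - 17070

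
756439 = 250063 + 506376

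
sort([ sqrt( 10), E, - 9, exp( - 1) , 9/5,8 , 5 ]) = [-9, exp( -1 ) , 9/5,E, sqrt( 10), 5, 8] 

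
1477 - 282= 1195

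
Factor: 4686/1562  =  3^1 = 3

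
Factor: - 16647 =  - 3^1*31^1*179^1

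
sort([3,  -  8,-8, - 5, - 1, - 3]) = [ - 8, - 8, - 5,  -  3,-1,3]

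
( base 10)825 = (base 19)258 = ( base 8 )1471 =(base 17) 2E9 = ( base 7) 2256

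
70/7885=14/1577 = 0.01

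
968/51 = 968/51 = 18.98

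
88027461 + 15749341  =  103776802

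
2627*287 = 753949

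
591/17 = 591/17 =34.76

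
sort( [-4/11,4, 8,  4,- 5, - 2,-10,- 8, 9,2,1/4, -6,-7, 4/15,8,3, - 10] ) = [ - 10, - 10,-8,- 7, - 6,- 5,  -  2,-4/11, 1/4, 4/15,2, 3, 4,4 , 8,8,9] 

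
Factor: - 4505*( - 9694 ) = 43671470 = 2^1 * 5^1 * 17^1*37^1 * 53^1 *131^1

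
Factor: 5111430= 2^1*3^1 *5^1 * 67^1 * 2543^1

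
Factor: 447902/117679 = 2^1*7^1*13^1 * 23^1*107^1* 117679^(-1 )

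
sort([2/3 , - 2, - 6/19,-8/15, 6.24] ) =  [ - 2, - 8/15,  -  6/19, 2/3, 6.24] 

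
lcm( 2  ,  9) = 18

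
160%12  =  4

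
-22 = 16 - 38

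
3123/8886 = 1041/2962 = 0.35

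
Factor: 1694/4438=11^2  *317^( - 1) =121/317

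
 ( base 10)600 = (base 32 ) IO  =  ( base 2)1001011000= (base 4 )21120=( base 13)372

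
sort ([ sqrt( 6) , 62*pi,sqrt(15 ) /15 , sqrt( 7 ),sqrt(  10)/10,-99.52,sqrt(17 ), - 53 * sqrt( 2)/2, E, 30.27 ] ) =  [ - 99.52, - 53*sqrt (2)/2 , sqrt( 15)/15, sqrt(10 )/10, sqrt(6),sqrt (7),E,sqrt(17),30.27 , 62*pi ]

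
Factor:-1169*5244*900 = - 5517212400 = - 2^4 * 3^3 * 5^2*7^1*19^1 * 23^1*167^1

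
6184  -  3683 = 2501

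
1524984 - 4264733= - 2739749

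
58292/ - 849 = - 69 + 289/849 = -68.66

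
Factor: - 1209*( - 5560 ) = 6722040 = 2^3*3^1*5^1*13^1*31^1* 139^1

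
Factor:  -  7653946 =  -  2^1*67^1*57119^1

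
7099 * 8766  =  62229834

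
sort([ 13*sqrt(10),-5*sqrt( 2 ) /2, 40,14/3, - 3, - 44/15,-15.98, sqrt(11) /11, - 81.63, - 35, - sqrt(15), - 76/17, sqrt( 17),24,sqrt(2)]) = [-81.63, - 35, - 15.98, - 76/17,-sqrt( 15),  -  5*sqrt( 2 )/2,-3,-44/15,sqrt( 11) /11,  sqrt(2), sqrt( 17),14/3, 24,40,13*sqrt( 10 )]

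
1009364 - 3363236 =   -  2353872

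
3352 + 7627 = 10979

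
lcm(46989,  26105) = 234945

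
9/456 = 3/152  =  0.02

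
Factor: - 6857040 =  - 2^4*3^1 * 5^1*28571^1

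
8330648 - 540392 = 7790256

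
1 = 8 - 7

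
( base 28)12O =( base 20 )234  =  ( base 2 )1101100000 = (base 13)516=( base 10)864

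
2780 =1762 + 1018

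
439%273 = 166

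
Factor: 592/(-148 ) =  - 2^2 =- 4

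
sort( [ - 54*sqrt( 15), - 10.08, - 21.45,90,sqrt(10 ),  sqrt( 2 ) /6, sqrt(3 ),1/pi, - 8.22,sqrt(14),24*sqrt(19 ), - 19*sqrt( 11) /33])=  [ - 54*sqrt( 15 ), - 21.45, - 10.08, - 8.22, - 19*sqrt(11 ) /33, sqrt(2)/6 , 1/pi, sqrt(3 ),sqrt(10),  sqrt( 14),90,  24  *sqrt(19)] 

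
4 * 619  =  2476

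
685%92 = 41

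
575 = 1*575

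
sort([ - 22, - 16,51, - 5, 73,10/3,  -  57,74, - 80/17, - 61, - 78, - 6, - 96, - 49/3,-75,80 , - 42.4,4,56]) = [ - 96, - 78, - 75, -61, - 57, - 42.4, - 22, - 49/3, - 16, - 6,-5, - 80/17 , 10/3, 4,51  ,  56,73,  74,80] 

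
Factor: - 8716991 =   -  19^1  *458789^1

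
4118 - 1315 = 2803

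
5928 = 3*1976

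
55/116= 55/116 = 0.47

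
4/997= 4/997 =0.00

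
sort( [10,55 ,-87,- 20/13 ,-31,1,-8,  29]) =[ - 87, - 31, - 8, - 20/13, 1,  10, 29, 55] 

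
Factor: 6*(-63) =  - 378=- 2^1*3^3*7^1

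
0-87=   -87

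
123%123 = 0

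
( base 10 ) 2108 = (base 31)260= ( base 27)2o2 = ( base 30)2A8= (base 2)100000111100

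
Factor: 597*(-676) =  - 2^2 * 3^1*13^2 * 199^1 = - 403572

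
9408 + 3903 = 13311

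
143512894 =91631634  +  51881260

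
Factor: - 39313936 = -2^4 *2457121^1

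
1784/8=223 = 223.00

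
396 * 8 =3168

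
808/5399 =808/5399 = 0.15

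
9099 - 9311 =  - 212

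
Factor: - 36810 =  - 2^1*3^2*5^1*409^1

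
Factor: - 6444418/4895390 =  - 3222209/2447695  =  - 5^ ( - 1)*489539^( - 1 )*3222209^1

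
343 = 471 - 128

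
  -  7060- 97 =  - 7157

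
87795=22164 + 65631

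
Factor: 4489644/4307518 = 2244822/2153759 = 2^1*3^1*1031^( - 1)*2089^( - 1 )*374137^1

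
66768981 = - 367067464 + 433836445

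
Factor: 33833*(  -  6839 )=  - 231383887 = - 7^1*23^1*977^1*1471^1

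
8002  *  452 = 3616904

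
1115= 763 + 352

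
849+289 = 1138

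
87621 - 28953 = 58668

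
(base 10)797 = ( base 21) 1GK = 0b1100011101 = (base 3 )1002112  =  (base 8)1435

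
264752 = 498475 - 233723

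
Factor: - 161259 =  - 3^1*7^2*1097^1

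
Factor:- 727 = - 727^1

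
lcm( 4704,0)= 0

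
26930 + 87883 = 114813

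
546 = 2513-1967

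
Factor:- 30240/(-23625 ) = 2^5*5^(-2 ) = 32/25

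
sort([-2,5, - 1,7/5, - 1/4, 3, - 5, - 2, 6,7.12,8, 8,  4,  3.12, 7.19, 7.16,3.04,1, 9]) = [- 5, - 2, - 2, - 1, -1/4, 1,7/5 , 3,  3.04,3.12,  4 , 5,6,7.12,7.16,7.19,8,8,9]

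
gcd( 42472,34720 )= 8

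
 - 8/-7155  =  8/7155 = 0.00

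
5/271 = 5/271 = 0.02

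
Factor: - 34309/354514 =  - 2^(-1 )*11^1* 3119^1*177257^ (-1) 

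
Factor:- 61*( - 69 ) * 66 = 277794 = 2^1*  3^2 * 11^1*23^1*61^1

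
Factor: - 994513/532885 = - 5^( - 1 )* 13^1* 113^1*197^( - 1)*541^( - 1 )*677^1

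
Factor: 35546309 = 911^1*39019^1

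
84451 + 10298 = 94749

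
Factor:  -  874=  - 2^1*19^1*23^1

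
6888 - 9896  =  - 3008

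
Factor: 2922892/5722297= 417556/817471=2^2 * 47^( - 1 ) * 139^1*751^1 * 17393^ ( - 1 ) 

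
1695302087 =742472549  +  952829538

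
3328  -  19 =3309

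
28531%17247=11284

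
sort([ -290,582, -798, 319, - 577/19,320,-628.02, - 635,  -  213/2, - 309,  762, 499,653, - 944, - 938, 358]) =[  -  944, - 938, - 798, - 635 , - 628.02, - 309, - 290, - 213/2,-577/19 , 319,320,358, 499,  582,653,762]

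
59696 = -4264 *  (-14) 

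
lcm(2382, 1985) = 11910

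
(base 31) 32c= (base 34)2IX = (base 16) b8d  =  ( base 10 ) 2957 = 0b101110001101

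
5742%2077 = 1588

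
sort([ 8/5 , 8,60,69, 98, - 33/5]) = [ - 33/5,8/5,8, 60,69,98] 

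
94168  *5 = 470840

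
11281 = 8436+2845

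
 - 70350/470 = -7035/47=-149.68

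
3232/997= 3  +  241/997  =  3.24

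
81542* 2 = 163084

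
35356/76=8839/19 = 465.21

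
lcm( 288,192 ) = 576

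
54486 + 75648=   130134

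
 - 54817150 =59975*(-914 )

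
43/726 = 43/726= 0.06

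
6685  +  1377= 8062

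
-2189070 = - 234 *9355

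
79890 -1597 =78293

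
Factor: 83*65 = 5^1*13^1 * 83^1 = 5395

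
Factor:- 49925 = - 5^2*1997^1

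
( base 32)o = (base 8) 30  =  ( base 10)24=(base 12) 20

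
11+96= 107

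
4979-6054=-1075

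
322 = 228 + 94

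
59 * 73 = 4307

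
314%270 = 44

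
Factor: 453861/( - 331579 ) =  - 3^2*211^1*239^1*331579^(-1) 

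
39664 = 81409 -41745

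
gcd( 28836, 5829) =3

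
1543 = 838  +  705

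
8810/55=1762/11  =  160.18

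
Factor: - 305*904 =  - 275720 = - 2^3*5^1*61^1 * 113^1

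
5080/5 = 1016  =  1016.00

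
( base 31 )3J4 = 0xD94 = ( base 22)740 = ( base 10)3476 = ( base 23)6d3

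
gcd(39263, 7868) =7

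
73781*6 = 442686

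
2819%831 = 326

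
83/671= 83/671= 0.12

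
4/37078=2/18539= 0.00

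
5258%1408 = 1034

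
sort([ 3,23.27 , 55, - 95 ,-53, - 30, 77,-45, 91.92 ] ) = [ - 95, - 53,  -  45,  -  30,3, 23.27,55,  77,91.92]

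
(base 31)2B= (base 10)73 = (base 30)2D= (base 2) 1001001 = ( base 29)2F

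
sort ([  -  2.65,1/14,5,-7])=[-7,-2.65, 1/14, 5] 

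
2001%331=15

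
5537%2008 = 1521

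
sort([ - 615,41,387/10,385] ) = [ - 615,387/10,41, 385 ]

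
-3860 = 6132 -9992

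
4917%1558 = 243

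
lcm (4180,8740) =96140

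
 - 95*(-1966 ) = 186770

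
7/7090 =7/7090 = 0.00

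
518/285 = 518/285 = 1.82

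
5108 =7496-2388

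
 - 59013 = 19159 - 78172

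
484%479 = 5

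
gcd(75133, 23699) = 1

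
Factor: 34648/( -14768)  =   - 61/26 = - 2^(- 1) * 13^(  -  1)* 61^1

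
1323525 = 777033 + 546492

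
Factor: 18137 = 7^1*2591^1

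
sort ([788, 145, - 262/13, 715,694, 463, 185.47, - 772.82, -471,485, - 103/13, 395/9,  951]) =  [ - 772.82, - 471, - 262/13,-103/13,  395/9,145,185.47, 463,485,694,715,788,951 ] 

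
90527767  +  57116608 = 147644375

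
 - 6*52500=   -315000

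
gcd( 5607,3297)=21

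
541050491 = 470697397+70353094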